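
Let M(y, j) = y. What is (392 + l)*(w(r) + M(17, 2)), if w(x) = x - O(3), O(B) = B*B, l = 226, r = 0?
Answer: 4944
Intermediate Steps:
O(B) = B**2
w(x) = -9 + x (w(x) = x - 1*3**2 = x - 1*9 = x - 9 = -9 + x)
(392 + l)*(w(r) + M(17, 2)) = (392 + 226)*((-9 + 0) + 17) = 618*(-9 + 17) = 618*8 = 4944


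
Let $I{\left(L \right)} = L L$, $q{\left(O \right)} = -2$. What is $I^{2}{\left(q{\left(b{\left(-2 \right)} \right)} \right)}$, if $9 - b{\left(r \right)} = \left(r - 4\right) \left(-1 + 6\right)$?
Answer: $16$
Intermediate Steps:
$b{\left(r \right)} = 29 - 5 r$ ($b{\left(r \right)} = 9 - \left(r - 4\right) \left(-1 + 6\right) = 9 - \left(-4 + r\right) 5 = 9 - \left(-20 + 5 r\right) = 29 - 5 r$)
$I{\left(L \right)} = L^{2}$
$I^{2}{\left(q{\left(b{\left(-2 \right)} \right)} \right)} = \left(\left(-2\right)^{2}\right)^{2} = 4^{2} = 16$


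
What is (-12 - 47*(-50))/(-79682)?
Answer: -1169/39841 ≈ -0.029342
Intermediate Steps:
(-12 - 47*(-50))/(-79682) = (-12 + 2350)*(-1/79682) = 2338*(-1/79682) = -1169/39841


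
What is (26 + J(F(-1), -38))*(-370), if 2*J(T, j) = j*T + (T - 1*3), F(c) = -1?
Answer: -15910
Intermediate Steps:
J(T, j) = -3/2 + T/2 + T*j/2 (J(T, j) = (j*T + (T - 1*3))/2 = (T*j + (T - 3))/2 = (T*j + (-3 + T))/2 = (-3 + T + T*j)/2 = -3/2 + T/2 + T*j/2)
(26 + J(F(-1), -38))*(-370) = (26 + (-3/2 + (1/2)*(-1) + (1/2)*(-1)*(-38)))*(-370) = (26 + (-3/2 - 1/2 + 19))*(-370) = (26 + 17)*(-370) = 43*(-370) = -15910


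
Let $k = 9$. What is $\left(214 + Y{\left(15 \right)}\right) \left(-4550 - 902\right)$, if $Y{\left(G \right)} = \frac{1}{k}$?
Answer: $- \frac{10506004}{9} \approx -1.1673 \cdot 10^{6}$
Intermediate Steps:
$Y{\left(G \right)} = \frac{1}{9}$
$\left(214 + Y{\left(15 \right)}\right) \left(-4550 - 902\right) = \left(214 + \frac{1}{9}\right) \left(-4550 - 902\right) = \frac{1927 \left(-4550 + \left(-1946 + 1044\right)\right)}{9} = \frac{1927 \left(-4550 - 902\right)}{9} = \frac{1927}{9} \left(-5452\right) = - \frac{10506004}{9}$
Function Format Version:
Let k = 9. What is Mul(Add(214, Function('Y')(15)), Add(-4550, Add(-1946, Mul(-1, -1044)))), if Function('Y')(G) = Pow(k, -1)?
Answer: Rational(-10506004, 9) ≈ -1.1673e+6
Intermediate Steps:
Function('Y')(G) = Rational(1, 9) (Function('Y')(G) = Pow(9, -1) = Rational(1, 9))
Mul(Add(214, Function('Y')(15)), Add(-4550, Add(-1946, Mul(-1, -1044)))) = Mul(Add(214, Rational(1, 9)), Add(-4550, Add(-1946, Mul(-1, -1044)))) = Mul(Rational(1927, 9), Add(-4550, Add(-1946, 1044))) = Mul(Rational(1927, 9), Add(-4550, -902)) = Mul(Rational(1927, 9), -5452) = Rational(-10506004, 9)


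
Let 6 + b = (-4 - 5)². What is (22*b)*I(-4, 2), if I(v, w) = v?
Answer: -6600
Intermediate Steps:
b = 75 (b = -6 + (-4 - 5)² = -6 + (-9)² = -6 + 81 = 75)
(22*b)*I(-4, 2) = (22*75)*(-4) = 1650*(-4) = -6600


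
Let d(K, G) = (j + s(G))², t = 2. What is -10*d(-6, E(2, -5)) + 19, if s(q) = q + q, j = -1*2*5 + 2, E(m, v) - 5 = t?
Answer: -341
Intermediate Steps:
E(m, v) = 7 (E(m, v) = 5 + 2 = 7)
j = -8 (j = -2*5 + 2 = -10 + 2 = -8)
s(q) = 2*q
d(K, G) = (-8 + 2*G)²
-10*d(-6, E(2, -5)) + 19 = -40*(-4 + 7)² + 19 = -40*3² + 19 = -40*9 + 19 = -10*36 + 19 = -360 + 19 = -341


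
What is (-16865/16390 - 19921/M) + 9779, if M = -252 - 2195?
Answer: 78497007521/8021266 ≈ 9786.1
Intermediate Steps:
M = -2447
(-16865/16390 - 19921/M) + 9779 = (-16865/16390 - 19921/(-2447)) + 9779 = (-16865*1/16390 - 19921*(-1/2447)) + 9779 = (-3373/3278 + 19921/2447) + 9779 = 57047307/8021266 + 9779 = 78497007521/8021266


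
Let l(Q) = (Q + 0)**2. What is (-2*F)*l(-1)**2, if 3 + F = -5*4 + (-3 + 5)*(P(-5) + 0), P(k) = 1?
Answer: 42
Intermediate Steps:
l(Q) = Q**2
F = -21 (F = -3 + (-5*4 + (-3 + 5)*(1 + 0)) = -3 + (-20 + 2*1) = -3 + (-20 + 2) = -3 - 18 = -21)
(-2*F)*l(-1)**2 = (-2*(-21))*((-1)**2)**2 = 42*1**2 = 42*1 = 42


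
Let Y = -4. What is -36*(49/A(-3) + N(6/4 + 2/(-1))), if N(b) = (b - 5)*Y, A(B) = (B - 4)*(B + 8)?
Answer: -3708/5 ≈ -741.60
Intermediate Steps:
A(B) = (-4 + B)*(8 + B)
N(b) = 20 - 4*b (N(b) = (b - 5)*(-4) = (-5 + b)*(-4) = 20 - 4*b)
-36*(49/A(-3) + N(6/4 + 2/(-1))) = -36*(49/(-32 + (-3)² + 4*(-3)) + (20 - 4*(6/4 + 2/(-1)))) = -36*(49/(-32 + 9 - 12) + (20 - 4*(6*(¼) + 2*(-1)))) = -36*(49/(-35) + (20 - 4*(3/2 - 2))) = -36*(49*(-1/35) + (20 - 4*(-½))) = -36*(-7/5 + (20 + 2)) = -36*(-7/5 + 22) = -36*103/5 = -3708/5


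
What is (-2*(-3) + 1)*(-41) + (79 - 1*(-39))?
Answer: -169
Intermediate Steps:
(-2*(-3) + 1)*(-41) + (79 - 1*(-39)) = (6 + 1)*(-41) + (79 + 39) = 7*(-41) + 118 = -287 + 118 = -169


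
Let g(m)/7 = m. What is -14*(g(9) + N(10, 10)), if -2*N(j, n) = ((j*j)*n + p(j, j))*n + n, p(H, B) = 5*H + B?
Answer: 73388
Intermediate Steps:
g(m) = 7*m
p(H, B) = B + 5*H
N(j, n) = -n/2 - n*(6*j + n*j**2)/2 (N(j, n) = -(((j*j)*n + (j + 5*j))*n + n)/2 = -((j**2*n + 6*j)*n + n)/2 = -((n*j**2 + 6*j)*n + n)/2 = -((6*j + n*j**2)*n + n)/2 = -(n*(6*j + n*j**2) + n)/2 = -(n + n*(6*j + n*j**2))/2 = -n/2 - n*(6*j + n*j**2)/2)
-14*(g(9) + N(10, 10)) = -14*(7*9 - 1/2*10*(1 + 6*10 + 10*10**2)) = -14*(63 - 1/2*10*(1 + 60 + 10*100)) = -14*(63 - 1/2*10*(1 + 60 + 1000)) = -14*(63 - 1/2*10*1061) = -14*(63 - 5305) = -14*(-5242) = 73388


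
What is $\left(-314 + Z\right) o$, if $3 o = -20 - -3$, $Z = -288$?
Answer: $\frac{10234}{3} \approx 3411.3$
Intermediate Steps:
$o = - \frac{17}{3}$ ($o = \frac{-20 - -3}{3} = \frac{-20 + 3}{3} = \frac{1}{3} \left(-17\right) = - \frac{17}{3} \approx -5.6667$)
$\left(-314 + Z\right) o = \left(-314 - 288\right) \left(- \frac{17}{3}\right) = \left(-602\right) \left(- \frac{17}{3}\right) = \frac{10234}{3}$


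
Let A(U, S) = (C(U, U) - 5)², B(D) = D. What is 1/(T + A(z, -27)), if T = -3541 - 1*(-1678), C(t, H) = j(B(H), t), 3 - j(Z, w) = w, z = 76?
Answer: 1/4221 ≈ 0.00023691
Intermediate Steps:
j(Z, w) = 3 - w
C(t, H) = 3 - t
A(U, S) = (-2 - U)² (A(U, S) = ((3 - U) - 5)² = (-2 - U)²)
T = -1863 (T = -3541 + 1678 = -1863)
1/(T + A(z, -27)) = 1/(-1863 + (2 + 76)²) = 1/(-1863 + 78²) = 1/(-1863 + 6084) = 1/4221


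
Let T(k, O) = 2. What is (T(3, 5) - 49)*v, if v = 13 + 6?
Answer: -893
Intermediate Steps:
v = 19
(T(3, 5) - 49)*v = (2 - 49)*19 = -47*19 = -893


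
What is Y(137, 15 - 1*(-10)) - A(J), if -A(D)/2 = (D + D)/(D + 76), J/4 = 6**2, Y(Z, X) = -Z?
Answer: -7391/55 ≈ -134.38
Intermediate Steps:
J = 144 (J = 4*6**2 = 4*36 = 144)
A(D) = -4*D/(76 + D) (A(D) = -2*(D + D)/(D + 76) = -2*2*D/(76 + D) = -4*D/(76 + D))
Y(137, 15 - 1*(-10)) - A(J) = -1*137 - (-4)*144/(76 + 144) = -137 - (-4)*144/220 = -137 - 1*(-144/55) = -137 + 144/55 = -7391/55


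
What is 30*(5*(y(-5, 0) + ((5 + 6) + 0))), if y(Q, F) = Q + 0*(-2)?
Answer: 900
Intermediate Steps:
y(Q, F) = Q (y(Q, F) = Q + 0 = Q)
30*(5*(y(-5, 0) + ((5 + 6) + 0))) = 30*(5*(-5 + ((5 + 6) + 0))) = 30*(5*(-5 + (11 + 0))) = 30*(5*(-5 + 11)) = 30*(5*6) = 30*30 = 900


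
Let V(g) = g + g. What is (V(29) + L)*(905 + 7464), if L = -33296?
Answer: -278168822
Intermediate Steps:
V(g) = 2*g
(V(29) + L)*(905 + 7464) = (2*29 - 33296)*(905 + 7464) = (58 - 33296)*8369 = -33238*8369 = -278168822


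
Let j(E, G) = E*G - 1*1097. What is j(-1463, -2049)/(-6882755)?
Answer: -599318/1376551 ≈ -0.43538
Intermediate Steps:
j(E, G) = -1097 + E*G (j(E, G) = E*G - 1097 = -1097 + E*G)
j(-1463, -2049)/(-6882755) = (-1097 - 1463*(-2049))/(-6882755) = (-1097 + 2997687)*(-1/6882755) = 2996590*(-1/6882755) = -599318/1376551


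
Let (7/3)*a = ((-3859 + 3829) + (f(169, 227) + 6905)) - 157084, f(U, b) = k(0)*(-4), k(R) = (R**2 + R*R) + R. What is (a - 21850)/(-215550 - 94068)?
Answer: 603577/2167326 ≈ 0.27849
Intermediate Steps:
k(R) = R + 2*R**2 (k(R) = (R**2 + R**2) + R = 2*R**2 + R = R + 2*R**2)
f(U, b) = 0 (f(U, b) = (0*(1 + 2*0))*(-4) = (0*(1 + 0))*(-4) = (0*1)*(-4) = 0*(-4) = 0)
a = -450627/7 (a = 3*(((-3859 + 3829) + (0 + 6905)) - 157084)/7 = 3*((-30 + 6905) - 157084)/7 = 3*(6875 - 157084)/7 = (3/7)*(-150209) = -450627/7 ≈ -64375.)
(a - 21850)/(-215550 - 94068) = (-450627/7 - 21850)/(-215550 - 94068) = -603577/7/(-309618) = -603577/7*(-1/309618) = 603577/2167326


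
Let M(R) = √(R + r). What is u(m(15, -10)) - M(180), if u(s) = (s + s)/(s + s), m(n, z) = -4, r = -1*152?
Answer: 1 - 2*√7 ≈ -4.2915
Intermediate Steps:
r = -152
M(R) = √(-152 + R) (M(R) = √(R - 152) = √(-152 + R))
u(s) = 1 (u(s) = (2*s)/((2*s)) = (2*s)*(1/(2*s)) = 1)
u(m(15, -10)) - M(180) = 1 - √(-152 + 180) = 1 - √28 = 1 - 2*√7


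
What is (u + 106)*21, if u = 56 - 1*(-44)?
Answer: 4326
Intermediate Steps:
u = 100 (u = 56 + 44 = 100)
(u + 106)*21 = (100 + 106)*21 = 206*21 = 4326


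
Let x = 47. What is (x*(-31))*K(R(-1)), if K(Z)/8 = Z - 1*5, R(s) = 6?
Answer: -11656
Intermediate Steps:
K(Z) = -40 + 8*Z (K(Z) = 8*(Z - 1*5) = 8*(Z - 5) = 8*(-5 + Z) = -40 + 8*Z)
(x*(-31))*K(R(-1)) = (47*(-31))*(-40 + 8*6) = -1457*(-40 + 48) = -1457*8 = -11656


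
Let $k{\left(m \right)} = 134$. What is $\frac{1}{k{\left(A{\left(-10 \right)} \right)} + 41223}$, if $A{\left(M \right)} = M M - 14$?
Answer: $\frac{1}{41357} \approx 2.418 \cdot 10^{-5}$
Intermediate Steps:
$A{\left(M \right)} = -14 + M^{2}$ ($A{\left(M \right)} = M^{2} - 14 = -14 + M^{2}$)
$\frac{1}{k{\left(A{\left(-10 \right)} \right)} + 41223} = \frac{1}{134 + 41223} = \frac{1}{41357}$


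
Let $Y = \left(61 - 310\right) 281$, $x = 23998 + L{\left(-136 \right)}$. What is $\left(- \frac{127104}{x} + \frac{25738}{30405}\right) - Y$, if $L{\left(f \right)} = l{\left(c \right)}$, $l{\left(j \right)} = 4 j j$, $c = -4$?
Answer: $\frac{25593216326113}{365802555} \approx 69965.0$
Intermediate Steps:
$l{\left(j \right)} = 4 j^{2}$
$L{\left(f \right)} = 64$ ($L{\left(f \right)} = 4 \left(-4\right)^{2} = 4 \cdot 16 = 64$)
$x = 24062$ ($x = 23998 + 64 = 24062$)
$Y = -69969$ ($Y = \left(-249\right) 281 = -69969$)
$\left(- \frac{127104}{x} + \frac{25738}{30405}\right) - Y = \left(- \frac{127104}{24062} + \frac{25738}{30405}\right) - -69969 = \left(\left(-127104\right) \frac{1}{24062} + 25738 \cdot \frac{1}{30405}\right) + 69969 = \left(- \frac{63552}{12031} + \frac{25738}{30405}\right) + 69969 = - \frac{1622644682}{365802555} + 69969 = \frac{25593216326113}{365802555}$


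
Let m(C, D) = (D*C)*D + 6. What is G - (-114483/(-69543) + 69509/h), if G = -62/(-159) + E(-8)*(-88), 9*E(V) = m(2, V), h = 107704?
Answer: -520877936445527/396973141416 ≈ -1312.1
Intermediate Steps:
m(C, D) = 6 + C*D² (m(C, D) = (C*D)*D + 6 = C*D² + 6 = 6 + C*D²)
E(V) = ⅔ + 2*V²/9 (E(V) = (6 + 2*V²)/9 = ⅔ + 2*V²/9)
G = -624790/477 (G = -62/(-159) + (⅔ + (2/9)*(-8)²)*(-88) = -62*(-1/159) + (⅔ + (2/9)*64)*(-88) = 62/159 + (⅔ + 128/9)*(-88) = 62/159 + (134/9)*(-88) = 62/159 - 11792/9 = -624790/477 ≈ -1309.8)
G - (-114483/(-69543) + 69509/h) = -624790/477 - (-114483/(-69543) + 69509/107704) = -624790/477 - (-114483*(-1/69543) + 69509*(1/107704)) = -624790/477 - (38161/23181 + 69509/107704) = -624790/477 - 1*5721380473/2496686424 = -624790/477 - 5721380473/2496686424 = -520877936445527/396973141416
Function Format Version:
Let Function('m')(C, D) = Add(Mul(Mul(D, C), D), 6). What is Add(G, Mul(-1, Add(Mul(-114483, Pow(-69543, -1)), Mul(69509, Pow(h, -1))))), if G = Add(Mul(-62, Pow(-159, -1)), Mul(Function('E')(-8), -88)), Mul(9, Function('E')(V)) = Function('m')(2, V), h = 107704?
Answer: Rational(-520877936445527, 396973141416) ≈ -1312.1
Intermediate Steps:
Function('m')(C, D) = Add(6, Mul(C, Pow(D, 2))) (Function('m')(C, D) = Add(Mul(Mul(C, D), D), 6) = Add(Mul(C, Pow(D, 2)), 6) = Add(6, Mul(C, Pow(D, 2))))
Function('E')(V) = Add(Rational(2, 3), Mul(Rational(2, 9), Pow(V, 2))) (Function('E')(V) = Mul(Rational(1, 9), Add(6, Mul(2, Pow(V, 2)))) = Add(Rational(2, 3), Mul(Rational(2, 9), Pow(V, 2))))
G = Rational(-624790, 477) (G = Add(Mul(-62, Pow(-159, -1)), Mul(Add(Rational(2, 3), Mul(Rational(2, 9), Pow(-8, 2))), -88)) = Add(Mul(-62, Rational(-1, 159)), Mul(Add(Rational(2, 3), Mul(Rational(2, 9), 64)), -88)) = Add(Rational(62, 159), Mul(Add(Rational(2, 3), Rational(128, 9)), -88)) = Add(Rational(62, 159), Mul(Rational(134, 9), -88)) = Add(Rational(62, 159), Rational(-11792, 9)) = Rational(-624790, 477) ≈ -1309.8)
Add(G, Mul(-1, Add(Mul(-114483, Pow(-69543, -1)), Mul(69509, Pow(h, -1))))) = Add(Rational(-624790, 477), Mul(-1, Add(Mul(-114483, Pow(-69543, -1)), Mul(69509, Pow(107704, -1))))) = Add(Rational(-624790, 477), Mul(-1, Add(Mul(-114483, Rational(-1, 69543)), Mul(69509, Rational(1, 107704))))) = Add(Rational(-624790, 477), Mul(-1, Add(Rational(38161, 23181), Rational(69509, 107704)))) = Add(Rational(-624790, 477), Mul(-1, Rational(5721380473, 2496686424))) = Add(Rational(-624790, 477), Rational(-5721380473, 2496686424)) = Rational(-520877936445527, 396973141416)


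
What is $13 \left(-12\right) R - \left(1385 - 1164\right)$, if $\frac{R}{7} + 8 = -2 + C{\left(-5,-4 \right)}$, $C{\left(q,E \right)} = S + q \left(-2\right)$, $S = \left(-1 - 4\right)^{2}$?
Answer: $-27521$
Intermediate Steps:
$S = 25$ ($S = \left(-5\right)^{2} = 25$)
$C{\left(q,E \right)} = 25 - 2 q$ ($C{\left(q,E \right)} = 25 + q \left(-2\right) = 25 - 2 q$)
$R = 175$ ($R = -56 + 7 \left(-2 + \left(25 - -10\right)\right) = -56 + 7 \left(-2 + \left(25 + 10\right)\right) = -56 + 7 \left(-2 + 35\right) = -56 + 7 \cdot 33 = -56 + 231 = 175$)
$13 \left(-12\right) R - \left(1385 - 1164\right) = 13 \left(-12\right) 175 - \left(1385 - 1164\right) = \left(-156\right) 175 - \left(1385 - 1164\right) = -27300 - 221 = -27521$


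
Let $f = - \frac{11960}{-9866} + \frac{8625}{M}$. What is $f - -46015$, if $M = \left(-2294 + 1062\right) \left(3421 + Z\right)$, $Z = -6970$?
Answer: $\frac{330839574833975}{7189630448} \approx 46016.0$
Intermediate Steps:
$M = 4372368$ ($M = \left(-2294 + 1062\right) \left(3421 - 6970\right) = \left(-1232\right) \left(-3549\right) = 4372368$)
$f = \frac{8729769255}{7189630448}$ ($f = - \frac{11960}{-9866} + \frac{8625}{4372368} = \left(-11960\right) \left(- \frac{1}{9866}\right) + 8625 \cdot \frac{1}{4372368} = \frac{5980}{4933} + \frac{2875}{1457456} = \frac{8729769255}{7189630448} \approx 1.2142$)
$f - -46015 = \frac{8729769255}{7189630448} - -46015 = \frac{8729769255}{7189630448} + 46015 = \frac{330839574833975}{7189630448}$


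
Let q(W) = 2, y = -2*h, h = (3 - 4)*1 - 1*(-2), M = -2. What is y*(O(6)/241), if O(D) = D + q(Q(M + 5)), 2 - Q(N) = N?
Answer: -16/241 ≈ -0.066390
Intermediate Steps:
Q(N) = 2 - N
h = 1 (h = -1*1 + 2 = -1 + 2 = 1)
y = -2 (y = -2*1 = -2)
O(D) = 2 + D (O(D) = D + 2 = 2 + D)
y*(O(6)/241) = -2*(2 + 6)/241 = -16/241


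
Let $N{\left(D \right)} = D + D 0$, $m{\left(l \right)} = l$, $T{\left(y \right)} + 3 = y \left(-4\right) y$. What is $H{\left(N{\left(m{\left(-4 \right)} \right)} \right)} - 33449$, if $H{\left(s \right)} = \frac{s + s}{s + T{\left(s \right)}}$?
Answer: $- \frac{2374871}{71} \approx -33449.0$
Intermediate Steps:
$T{\left(y \right)} = -3 - 4 y^{2}$ ($T{\left(y \right)} = -3 + y \left(-4\right) y = -3 + - 4 y y = -3 - 4 y^{2}$)
$N{\left(D \right)} = D$ ($N{\left(D \right)} = D + 0 = D$)
$H{\left(s \right)} = \frac{2 s}{-3 + s - 4 s^{2}}$ ($H{\left(s \right)} = \frac{s + s}{s - \left(3 + 4 s^{2}\right)} = \frac{2 s}{-3 + s - 4 s^{2}}$)
$H{\left(N{\left(m{\left(-4 \right)} \right)} \right)} - 33449 = \left(-2\right) \left(-4\right) \frac{1}{3 - -4 + 4 \left(-4\right)^{2}} - 33449 = \left(-2\right) \left(-4\right) \frac{1}{3 + 4 + 4 \cdot 16} - 33449 = \left(-2\right) \left(-4\right) \frac{1}{3 + 4 + 64} - 33449 = \left(-2\right) \left(-4\right) \frac{1}{71} - 33449 = \frac{8}{71} - 33449 = - \frac{2374871}{71}$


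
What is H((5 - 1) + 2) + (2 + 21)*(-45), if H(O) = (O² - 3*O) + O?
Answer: -1011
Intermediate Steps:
H(O) = O² - 2*O
H((5 - 1) + 2) + (2 + 21)*(-45) = ((5 - 1) + 2)*(-2 + ((5 - 1) + 2)) + (2 + 21)*(-45) = (4 + 2)*(-2 + (4 + 2)) + 23*(-45) = 6*(-2 + 6) - 1035 = 6*4 - 1035 = 24 - 1035 = -1011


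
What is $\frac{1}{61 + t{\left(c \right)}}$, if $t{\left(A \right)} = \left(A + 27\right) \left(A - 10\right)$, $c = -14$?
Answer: $- \frac{1}{251} \approx -0.0039841$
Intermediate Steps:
$t{\left(A \right)} = \left(-10 + A\right) \left(27 + A\right)$ ($t{\left(A \right)} = \left(27 + A\right) \left(-10 + A\right) = \left(-10 + A\right) \left(27 + A\right)$)
$\frac{1}{61 + t{\left(c \right)}} = \frac{1}{61 + \left(-270 + \left(-14\right)^{2} + 17 \left(-14\right)\right)} = \frac{1}{61 - 312} = \frac{1}{-251} = - \frac{1}{251}$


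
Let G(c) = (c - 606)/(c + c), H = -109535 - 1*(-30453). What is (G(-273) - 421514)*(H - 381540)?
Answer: 17668367094305/91 ≈ 1.9416e+11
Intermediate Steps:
H = -79082 (H = -109535 + 30453 = -79082)
G(c) = (-606 + c)/(2*c) (G(c) = (-606 + c)/((2*c)) = (-606 + c)*(1/(2*c)) = (-606 + c)/(2*c))
(G(-273) - 421514)*(H - 381540) = ((1/2)*(-606 - 273)/(-273) - 421514)*(-79082 - 381540) = ((1/2)*(-1/273)*(-879) - 421514)*(-460622) = (293/182 - 421514)*(-460622) = -76715255/182*(-460622) = 17668367094305/91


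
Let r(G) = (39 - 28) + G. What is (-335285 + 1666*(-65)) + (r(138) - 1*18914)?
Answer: -462340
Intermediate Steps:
r(G) = 11 + G
(-335285 + 1666*(-65)) + (r(138) - 1*18914) = (-335285 + 1666*(-65)) + ((11 + 138) - 1*18914) = (-335285 - 108290) + (149 - 18914) = -443575 - 18765 = -462340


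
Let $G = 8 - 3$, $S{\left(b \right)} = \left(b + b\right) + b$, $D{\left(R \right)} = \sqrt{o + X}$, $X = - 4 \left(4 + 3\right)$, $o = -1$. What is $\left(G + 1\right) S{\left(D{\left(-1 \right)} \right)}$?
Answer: $18 i \sqrt{29} \approx 96.933 i$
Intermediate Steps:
$X = -28$ ($X = \left(-4\right) 7 = -28$)
$D{\left(R \right)} = i \sqrt{29}$ ($D{\left(R \right)} = \sqrt{-1 - 28} = \sqrt{-29} = i \sqrt{29}$)
$S{\left(b \right)} = 3 b$ ($S{\left(b \right)} = 2 b + b = 3 b$)
$G = 5$ ($G = 8 - 3 = 5$)
$\left(G + 1\right) S{\left(D{\left(-1 \right)} \right)} = \left(5 + 1\right) 3 i \sqrt{29} = 6 \cdot 3 i \sqrt{29} = 18 i \sqrt{29}$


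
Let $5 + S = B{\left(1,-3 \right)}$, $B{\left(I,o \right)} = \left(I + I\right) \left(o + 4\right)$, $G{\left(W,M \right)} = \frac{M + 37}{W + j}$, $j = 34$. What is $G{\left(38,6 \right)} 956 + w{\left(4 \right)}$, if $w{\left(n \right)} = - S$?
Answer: $\frac{10331}{18} \approx 573.94$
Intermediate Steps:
$G{\left(W,M \right)} = \frac{37 + M}{34 + W}$ ($G{\left(W,M \right)} = \frac{M + 37}{W + 34} = \frac{37 + M}{34 + W}$)
$B{\left(I,o \right)} = 2 I \left(4 + o\right)$
$S = -3$ ($S = -5 + 2 \cdot 1 \left(4 - 3\right) = -5 + 2 \cdot 1 \cdot 1 = -5 + 2 = -3$)
$w{\left(n \right)} = 3$ ($w{\left(n \right)} = \left(-1\right) \left(-3\right) = 3$)
$G{\left(38,6 \right)} 956 + w{\left(4 \right)} = \frac{37 + 6}{34 + 38} \cdot 956 + 3 = \frac{1}{72} \cdot 43 \cdot 956 + 3 = \frac{43}{72} \cdot 956 + 3 = \frac{10277}{18} + 3 = \frac{10331}{18}$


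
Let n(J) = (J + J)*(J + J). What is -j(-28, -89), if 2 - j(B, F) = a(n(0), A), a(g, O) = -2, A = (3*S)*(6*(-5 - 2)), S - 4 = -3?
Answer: -4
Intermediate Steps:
n(J) = 4*J² (n(J) = (2*J)*(2*J) = 4*J²)
S = 1 (S = 4 - 3 = 1)
A = -126 (A = (3*1)*(6*(-5 - 2)) = 3*(6*(-7)) = 3*(-42) = -126)
j(B, F) = 4 (j(B, F) = 2 - 1*(-2) = 2 + 2 = 4)
-j(-28, -89) = -1*4 = -4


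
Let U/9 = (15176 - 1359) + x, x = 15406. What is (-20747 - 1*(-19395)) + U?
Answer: 261655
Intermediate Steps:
U = 263007 (U = 9*((15176 - 1359) + 15406) = 9*(13817 + 15406) = 9*29223 = 263007)
(-20747 - 1*(-19395)) + U = (-20747 - 1*(-19395)) + 263007 = (-20747 + 19395) + 263007 = -1352 + 263007 = 261655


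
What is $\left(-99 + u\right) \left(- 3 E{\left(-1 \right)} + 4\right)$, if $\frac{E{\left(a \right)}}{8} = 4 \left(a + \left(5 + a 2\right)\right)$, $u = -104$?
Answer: $38164$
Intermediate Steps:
$E{\left(a \right)} = 160 + 96 a$ ($E{\left(a \right)} = 8 \cdot 4 \left(a + \left(5 + a 2\right)\right) = 8 \cdot 4 \left(a + \left(5 + 2 a\right)\right) = 8 \cdot 4 \left(5 + 3 a\right) = 8 \left(20 + 12 a\right) = 160 + 96 a$)
$\left(-99 + u\right) \left(- 3 E{\left(-1 \right)} + 4\right) = \left(-99 - 104\right) \left(- 3 \left(160 + 96 \left(-1\right)\right) + 4\right) = - 203 \left(- 3 \left(160 - 96\right) + 4\right) = - 203 \left(\left(-3\right) 64 + 4\right) = - 203 \left(-192 + 4\right) = \left(-203\right) \left(-188\right) = 38164$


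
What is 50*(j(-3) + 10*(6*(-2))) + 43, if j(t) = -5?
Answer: -6207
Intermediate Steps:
50*(j(-3) + 10*(6*(-2))) + 43 = 50*(-5 + 10*(6*(-2))) + 43 = 50*(-5 + 10*(-12)) + 43 = 50*(-5 - 120) + 43 = 50*(-125) + 43 = -6250 + 43 = -6207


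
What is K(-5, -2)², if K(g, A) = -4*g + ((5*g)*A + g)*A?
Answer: 4900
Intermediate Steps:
K(g, A) = -4*g + A*(g + 5*A*g) (K(g, A) = -4*g + (5*A*g + g)*A = -4*g + (g + 5*A*g)*A = -4*g + A*(g + 5*A*g))
K(-5, -2)² = (-5*(-4 - 2 + 5*(-2)²))² = (-5*(-4 - 2 + 5*4))² = (-5*(-4 - 2 + 20))² = (-5*14)² = (-70)² = 4900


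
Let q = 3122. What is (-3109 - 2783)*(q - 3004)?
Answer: -695256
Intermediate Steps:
(-3109 - 2783)*(q - 3004) = (-3109 - 2783)*(3122 - 3004) = -5892*118 = -695256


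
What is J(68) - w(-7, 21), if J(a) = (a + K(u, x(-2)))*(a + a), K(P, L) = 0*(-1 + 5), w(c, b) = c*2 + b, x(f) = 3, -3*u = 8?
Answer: 9241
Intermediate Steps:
u = -8/3 (u = -⅓*8 = -8/3 ≈ -2.6667)
w(c, b) = b + 2*c (w(c, b) = 2*c + b = b + 2*c)
K(P, L) = 0 (K(P, L) = 0*4 = 0)
J(a) = 2*a² (J(a) = (a + 0)*(a + a) = a*(2*a) = 2*a²)
J(68) - w(-7, 21) = 2*68² - (21 + 2*(-7)) = 2*4624 - (21 - 14) = 9248 - 1*7 = 9248 - 7 = 9241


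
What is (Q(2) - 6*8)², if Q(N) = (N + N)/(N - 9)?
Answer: 115600/49 ≈ 2359.2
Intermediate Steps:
Q(N) = 2*N/(-9 + N) (Q(N) = (2*N)/(-9 + N) = 2*N/(-9 + N))
(Q(2) - 6*8)² = (2*2/(-9 + 2) - 6*8)² = (2*2/(-7) - 48)² = (2*2*(-⅐) - 48)² = (-4/7 - 48)² = (-340/7)² = 115600/49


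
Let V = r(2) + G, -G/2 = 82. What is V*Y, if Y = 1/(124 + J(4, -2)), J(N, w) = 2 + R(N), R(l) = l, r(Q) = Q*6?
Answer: -76/65 ≈ -1.1692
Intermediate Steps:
G = -164 (G = -2*82 = -164)
r(Q) = 6*Q
J(N, w) = 2 + N
V = -152 (V = 6*2 - 164 = 12 - 164 = -152)
Y = 1/130 (Y = 1/(124 + (2 + 4)) = 1/(124 + 6) = 1/130 ≈ 0.0076923)
V*Y = -152*1/130 = -76/65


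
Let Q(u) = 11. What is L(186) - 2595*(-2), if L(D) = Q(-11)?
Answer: 5201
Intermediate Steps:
L(D) = 11
L(186) - 2595*(-2) = 11 - 2595*(-2) = 11 + 5190 = 5201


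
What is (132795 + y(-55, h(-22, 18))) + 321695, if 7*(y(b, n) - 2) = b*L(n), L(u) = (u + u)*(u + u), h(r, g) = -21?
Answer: 440632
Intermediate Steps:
L(u) = 4*u² (L(u) = (2*u)*(2*u) = 4*u²)
y(b, n) = 2 + 4*b*n²/7 (y(b, n) = 2 + (b*(4*n²))/7 = 2 + (4*b*n²)/7 = 2 + 4*b*n²/7)
(132795 + y(-55, h(-22, 18))) + 321695 = (132795 + (2 + (4/7)*(-55)*(-21)²)) + 321695 = (132795 + (2 + (4/7)*(-55)*441)) + 321695 = (132795 + (2 - 13860)) + 321695 = (132795 - 13858) + 321695 = 118937 + 321695 = 440632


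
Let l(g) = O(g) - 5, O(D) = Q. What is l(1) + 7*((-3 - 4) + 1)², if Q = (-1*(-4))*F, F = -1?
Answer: 243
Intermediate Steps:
Q = -4 (Q = -1*(-4)*(-1) = 4*(-1) = -4)
O(D) = -4
l(g) = -9 (l(g) = -4 - 5 = -9)
l(1) + 7*((-3 - 4) + 1)² = -9 + 7*((-3 - 4) + 1)² = -9 + 7*(-7 + 1)² = -9 + 7*(-6)² = -9 + 7*36 = -9 + 252 = 243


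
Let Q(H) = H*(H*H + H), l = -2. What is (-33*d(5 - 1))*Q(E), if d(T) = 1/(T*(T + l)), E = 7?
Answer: -1617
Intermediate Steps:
Q(H) = H*(H + H**2) (Q(H) = H*(H**2 + H) = H*(H + H**2))
d(T) = 1/(T*(-2 + T)) (d(T) = 1/(T*(T - 2)) = 1/(T*(-2 + T)))
(-33*d(5 - 1))*Q(E) = (-33/((5 - 1)*(-2 + (5 - 1))))*(7**2*(1 + 7)) = (-33/(4*(-2 + 4)))*(49*8) = -33/(4*2)*392 = -33*1/8*392 = -33/8*392 = -1617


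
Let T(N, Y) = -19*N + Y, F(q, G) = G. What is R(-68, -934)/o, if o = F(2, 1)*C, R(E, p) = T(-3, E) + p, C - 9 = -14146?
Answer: 945/14137 ≈ 0.066846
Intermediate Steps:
C = -14137 (C = 9 - 14146 = -14137)
T(N, Y) = Y - 19*N
R(E, p) = 57 + E + p (R(E, p) = (E - 19*(-3)) + p = (E + 57) + p = (57 + E) + p = 57 + E + p)
o = -14137 (o = 1*(-14137) = -14137)
R(-68, -934)/o = (57 - 68 - 934)/(-14137) = -945*(-1/14137) = 945/14137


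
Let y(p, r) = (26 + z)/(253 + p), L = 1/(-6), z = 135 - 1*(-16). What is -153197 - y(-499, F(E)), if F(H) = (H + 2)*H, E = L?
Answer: -12562095/82 ≈ -1.5320e+5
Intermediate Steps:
z = 151 (z = 135 + 16 = 151)
L = -1/6 ≈ -0.16667
E = -1/6 ≈ -0.16667
F(H) = H*(2 + H) (F(H) = (2 + H)*H = H*(2 + H))
y(p, r) = 177/(253 + p) (y(p, r) = (26 + 151)/(253 + p) = 177/(253 + p))
-153197 - y(-499, F(E)) = -153197 - 177/(253 - 499) = -153197 - 177/(-246) = -153197 - 177*(-1)/246 = -153197 - 1*(-59/82) = -153197 + 59/82 = -12562095/82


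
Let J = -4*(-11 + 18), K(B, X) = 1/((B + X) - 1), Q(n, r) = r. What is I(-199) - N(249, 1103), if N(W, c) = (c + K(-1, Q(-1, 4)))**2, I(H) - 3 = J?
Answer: -4870949/4 ≈ -1.2177e+6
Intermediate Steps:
K(B, X) = 1/(-1 + B + X)
J = -28 (J = -4*7 = -28)
I(H) = -25 (I(H) = 3 - 28 = -25)
N(W, c) = (1/2 + c)**2 (N(W, c) = (c + 1/(-1 - 1 + 4))**2 = (c + 1/2)**2 = (1/2 + c)**2)
I(-199) - N(249, 1103) = -25 - (1 + 2*1103)**2/4 = -25 - (1 + 2206)**2/4 = -25 - 2207**2/4 = -25 - 4870849/4 = -4870949/4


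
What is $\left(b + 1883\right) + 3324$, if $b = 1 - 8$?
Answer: $5200$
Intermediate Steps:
$b = -7$ ($b = 1 - 8 = -7$)
$\left(b + 1883\right) + 3324 = \left(-7 + 1883\right) + 3324 = 1876 + 3324 = 5200$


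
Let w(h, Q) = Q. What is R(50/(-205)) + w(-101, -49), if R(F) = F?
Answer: -2019/41 ≈ -49.244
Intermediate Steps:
R(50/(-205)) + w(-101, -49) = 50/(-205) - 49 = 50*(-1/205) - 49 = -10/41 - 49 = -2019/41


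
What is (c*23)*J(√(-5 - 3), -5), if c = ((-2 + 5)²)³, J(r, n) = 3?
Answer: 50301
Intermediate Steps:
c = 729 (c = (3²)³ = 9³ = 729)
(c*23)*J(√(-5 - 3), -5) = (729*23)*3 = 16767*3 = 50301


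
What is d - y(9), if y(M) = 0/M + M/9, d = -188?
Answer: -189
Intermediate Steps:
y(M) = M/9 (y(M) = 0 + M*(⅑) = 0 + M/9 = M/9)
d - y(9) = -188 - 9/9 = -188 - 1*1 = -188 - 1 = -189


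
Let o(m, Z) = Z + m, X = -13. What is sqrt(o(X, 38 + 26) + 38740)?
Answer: sqrt(38791) ≈ 196.95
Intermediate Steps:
sqrt(o(X, 38 + 26) + 38740) = sqrt(((38 + 26) - 13) + 38740) = sqrt((64 - 13) + 38740) = sqrt(51 + 38740) = sqrt(38791)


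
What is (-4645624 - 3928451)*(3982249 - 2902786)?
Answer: -9255396721725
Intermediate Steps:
(-4645624 - 3928451)*(3982249 - 2902786) = -8574075*1079463 = -9255396721725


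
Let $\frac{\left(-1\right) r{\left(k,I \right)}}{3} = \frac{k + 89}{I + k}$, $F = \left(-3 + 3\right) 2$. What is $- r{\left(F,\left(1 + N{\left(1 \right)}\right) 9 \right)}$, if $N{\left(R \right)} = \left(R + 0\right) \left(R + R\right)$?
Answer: $\frac{89}{9} \approx 9.8889$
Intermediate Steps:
$N{\left(R \right)} = 2 R^{2}$ ($N{\left(R \right)} = R 2 R = 2 R^{2}$)
$F = 0$ ($F = 0 \cdot 2 = 0$)
$r{\left(k,I \right)} = - \frac{3 \left(89 + k\right)}{I + k}$ ($r{\left(k,I \right)} = - 3 \frac{k + 89}{I + k} = - 3 \frac{89 + k}{I + k} = - \frac{3 \left(89 + k\right)}{I + k}$)
$- r{\left(F,\left(1 + N{\left(1 \right)}\right) 9 \right)} = - \frac{3 \left(-89 - 0\right)}{\left(1 + 2 \cdot 1^{2}\right) 9 + 0} = - \frac{3 \left(-89 + 0\right)}{\left(1 + 2 \cdot 1\right) 9 + 0} = - \frac{3 \left(-89\right)}{\left(1 + 2\right) 9 + 0} = - \frac{3 \left(-89\right)}{3 \cdot 9 + 0} = - \frac{3 \left(-89\right)}{27 + 0} = - \frac{3 \left(-89\right)}{27} = \left(-1\right) \left(- \frac{89}{9}\right) = \frac{89}{9}$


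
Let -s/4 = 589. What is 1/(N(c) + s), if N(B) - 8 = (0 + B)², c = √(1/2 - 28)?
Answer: -2/4751 ≈ -0.00042096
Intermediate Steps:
c = I*√110/2 (c = √(½ - 28) = √(-55/2) = I*√110/2 ≈ 5.244*I)
s = -2356 (s = -4*589 = -2356)
N(B) = 8 + B² (N(B) = 8 + (0 + B)² = 8 + B²)
1/(N(c) + s) = 1/((8 + (I*√110/2)²) - 2356) = 1/((8 - 55/2) - 2356) = 1/(-39/2 - 2356) = 1/(-4751/2) = -2/4751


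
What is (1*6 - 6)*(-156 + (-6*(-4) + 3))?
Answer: 0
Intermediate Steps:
(1*6 - 6)*(-156 + (-6*(-4) + 3)) = (6 - 6)*(-156 + (24 + 3)) = 0*(-156 + 27) = 0*(-129) = 0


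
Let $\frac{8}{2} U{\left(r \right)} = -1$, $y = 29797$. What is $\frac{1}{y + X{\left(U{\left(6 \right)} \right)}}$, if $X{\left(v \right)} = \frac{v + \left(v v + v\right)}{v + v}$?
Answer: $\frac{8}{238383} \approx 3.3559 \cdot 10^{-5}$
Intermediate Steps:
$U{\left(r \right)} = - \frac{1}{4}$ ($U{\left(r \right)} = \frac{1}{4} \left(-1\right) = - \frac{1}{4}$)
$X{\left(v \right)} = \frac{v^{2} + 2 v}{2 v}$ ($X{\left(v \right)} = \frac{v + \left(v^{2} + v\right)}{2 v} = \left(v + \left(v + v^{2}\right)\right) \frac{1}{2 v} = \left(v^{2} + 2 v\right) \frac{1}{2 v} = \frac{v^{2} + 2 v}{2 v}$)
$\frac{1}{y + X{\left(U{\left(6 \right)} \right)}} = \frac{1}{29797 + \left(1 + \frac{1}{2} \left(- \frac{1}{4}\right)\right)} = \frac{1}{29797 + \left(1 - \frac{1}{8}\right)} = \frac{1}{29797 + \frac{7}{8}} = \frac{1}{\frac{238383}{8}} = \frac{8}{238383}$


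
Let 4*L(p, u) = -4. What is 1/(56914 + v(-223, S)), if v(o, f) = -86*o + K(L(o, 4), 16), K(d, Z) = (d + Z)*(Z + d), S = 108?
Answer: 1/76317 ≈ 1.3103e-5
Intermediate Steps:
L(p, u) = -1 (L(p, u) = (¼)*(-4) = -1)
K(d, Z) = (Z + d)² (K(d, Z) = (Z + d)*(Z + d) = (Z + d)²)
v(o, f) = 225 - 86*o (v(o, f) = -86*o + (16 - 1)² = -86*o + 15² = -86*o + 225 = 225 - 86*o)
1/(56914 + v(-223, S)) = 1/(56914 + (225 - 86*(-223))) = 1/(56914 + (225 + 19178)) = 1/(56914 + 19403) = 1/76317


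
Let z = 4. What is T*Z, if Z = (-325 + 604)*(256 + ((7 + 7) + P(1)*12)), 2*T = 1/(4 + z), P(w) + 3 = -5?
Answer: 24273/8 ≈ 3034.1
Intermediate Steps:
P(w) = -8 (P(w) = -3 - 5 = -8)
T = 1/16 (T = 1/(2*(4 + 4)) = (½)/8 = (½)*(⅛) = 1/16 ≈ 0.062500)
Z = 48546 (Z = (-325 + 604)*(256 + ((7 + 7) - 8*12)) = 279*(256 + (14 - 96)) = 279*(256 - 82) = 279*174 = 48546)
T*Z = (1/16)*48546 = 24273/8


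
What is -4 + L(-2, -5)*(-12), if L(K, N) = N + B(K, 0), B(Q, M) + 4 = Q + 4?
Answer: 80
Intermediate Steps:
B(Q, M) = Q (B(Q, M) = -4 + (Q + 4) = -4 + (4 + Q) = Q)
L(K, N) = K + N (L(K, N) = N + K = K + N)
-4 + L(-2, -5)*(-12) = -4 + (-2 - 5)*(-12) = -4 - 7*(-12) = -4 + 84 = 80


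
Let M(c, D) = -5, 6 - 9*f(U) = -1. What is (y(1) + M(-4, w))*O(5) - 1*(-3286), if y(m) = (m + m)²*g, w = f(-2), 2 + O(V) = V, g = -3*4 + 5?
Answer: 3187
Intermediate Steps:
f(U) = 7/9 (f(U) = ⅔ - ⅑*(-1) = ⅔ + ⅑ = 7/9)
g = -7 (g = -12 + 5 = -7)
O(V) = -2 + V
w = 7/9 ≈ 0.77778
y(m) = -28*m² (y(m) = (m + m)²*(-7) = (2*m)²*(-7) = (4*m²)*(-7) = -28*m²)
(y(1) + M(-4, w))*O(5) - 1*(-3286) = (-28*1² - 5)*(-2 + 5) - 1*(-3286) = (-28*1 - 5)*3 + 3286 = (-28 - 5)*3 + 3286 = -33*3 + 3286 = -99 + 3286 = 3187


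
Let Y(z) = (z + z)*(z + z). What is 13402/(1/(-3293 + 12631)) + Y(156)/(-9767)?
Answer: 1222319207548/9767 ≈ 1.2515e+8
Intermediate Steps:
Y(z) = 4*z² (Y(z) = (2*z)*(2*z) = 4*z²)
13402/(1/(-3293 + 12631)) + Y(156)/(-9767) = 13402/(1/(-3293 + 12631)) + (4*156²)/(-9767) = 13402/(1/9338) + (4*24336)*(-1/9767) = 13402/(1/9338) + 97344*(-1/9767) = 13402*9338 - 97344/9767 = 125147876 - 97344/9767 = 1222319207548/9767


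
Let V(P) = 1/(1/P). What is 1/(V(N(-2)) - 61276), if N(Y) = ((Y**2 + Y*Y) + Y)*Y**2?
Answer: -1/61252 ≈ -1.6326e-5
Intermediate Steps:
N(Y) = Y**2*(Y + 2*Y**2) (N(Y) = ((Y**2 + Y**2) + Y)*Y**2 = (2*Y**2 + Y)*Y**2 = (Y + 2*Y**2)*Y**2 = Y**2*(Y + 2*Y**2))
V(P) = P
1/(V(N(-2)) - 61276) = 1/((-2)**3*(1 + 2*(-2)) - 61276) = 1/(-8*(1 - 4) - 61276) = 1/(-8*(-3) - 61276) = 1/(24 - 61276) = 1/(-61252) = -1/61252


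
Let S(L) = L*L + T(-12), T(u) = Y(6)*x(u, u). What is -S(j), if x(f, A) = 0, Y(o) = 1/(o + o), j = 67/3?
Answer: -4489/9 ≈ -498.78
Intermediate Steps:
j = 67/3 (j = 67*(⅓) = 67/3 ≈ 22.333)
Y(o) = 1/(2*o)
T(u) = 0 (T(u) = ((½)/6)*0 = ((½)*(⅙))*0 = (1/12)*0 = 0)
S(L) = L² (S(L) = L*L + 0 = L² + 0 = L²)
-S(j) = -(67/3)² = -1*4489/9 = -4489/9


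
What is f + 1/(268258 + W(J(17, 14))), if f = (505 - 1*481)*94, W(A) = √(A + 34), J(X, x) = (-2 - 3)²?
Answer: 162347072031538/71962354505 - √59/71962354505 ≈ 2256.0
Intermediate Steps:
J(X, x) = 25 (J(X, x) = (-5)² = 25)
W(A) = √(34 + A)
f = 2256 (f = (505 - 481)*94 = 24*94 = 2256)
f + 1/(268258 + W(J(17, 14))) = 2256 + 1/(268258 + √(34 + 25)) = 2256 + 1/(268258 + √59)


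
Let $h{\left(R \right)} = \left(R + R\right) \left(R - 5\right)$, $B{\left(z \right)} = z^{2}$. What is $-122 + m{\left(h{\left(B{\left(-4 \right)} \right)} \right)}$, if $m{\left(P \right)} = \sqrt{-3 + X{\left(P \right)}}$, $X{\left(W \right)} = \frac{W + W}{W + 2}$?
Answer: $-122 + \frac{i \sqrt{31683}}{177} \approx -122.0 + 1.0056 i$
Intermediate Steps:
$X{\left(W \right)} = \frac{2 W}{2 + W}$
$h{\left(R \right)} = 2 R \left(-5 + R\right)$
$m{\left(P \right)} = \sqrt{-3 + \frac{2 P}{2 + P}}$
$-122 + m{\left(h{\left(B{\left(-4 \right)} \right)} \right)} = -122 + \sqrt{\frac{-6 - 2 \left(-4\right)^{2} \left(-5 + \left(-4\right)^{2}\right)}{2 + 2 \left(-4\right)^{2} \left(-5 + \left(-4\right)^{2}\right)}} = -122 + \sqrt{\frac{-6 - 2 \cdot 16 \left(-5 + 16\right)}{2 + 2 \cdot 16 \left(-5 + 16\right)}} = -122 + \sqrt{\frac{-6 - 2 \cdot 16 \cdot 11}{2 + 2 \cdot 16 \cdot 11}} = -122 + \sqrt{\frac{-6 - 352}{2 + 352}} = -122 + \sqrt{\frac{-6 - 352}{354}} = -122 + \sqrt{\frac{1}{354} \left(-358\right)} = -122 + \sqrt{- \frac{179}{177}} = -122 + \frac{i \sqrt{31683}}{177}$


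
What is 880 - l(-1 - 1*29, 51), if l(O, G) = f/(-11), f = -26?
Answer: 9654/11 ≈ 877.64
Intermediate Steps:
l(O, G) = 26/11 (l(O, G) = -26/(-11) = -26*(-1/11) = 26/11)
880 - l(-1 - 1*29, 51) = 880 - 1*26/11 = 880 - 26/11 = 9654/11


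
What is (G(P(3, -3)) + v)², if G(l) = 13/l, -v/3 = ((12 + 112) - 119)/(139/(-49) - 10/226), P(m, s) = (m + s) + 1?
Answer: 84350165761/254466304 ≈ 331.48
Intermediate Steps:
P(m, s) = 1 + m + s
v = 83055/15952 (v = -3*((12 + 112) - 119)/(139/(-49) - 10/226) = -3*(124 - 119)/(139*(-1/49) - 10*1/226) = -15/(-139/49 - 5/113) = -15/(-15952/5537) = -15*(-5537)/15952 = -3*(-27685/15952) = 83055/15952 ≈ 5.2066)
(G(P(3, -3)) + v)² = (13/(1 + 3 - 3) + 83055/15952)² = (13/1 + 83055/15952)² = (13*1 + 83055/15952)² = (13 + 83055/15952)² = (290431/15952)² = 84350165761/254466304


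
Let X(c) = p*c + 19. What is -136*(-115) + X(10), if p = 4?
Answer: 15699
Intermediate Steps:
X(c) = 19 + 4*c (X(c) = 4*c + 19 = 19 + 4*c)
-136*(-115) + X(10) = -136*(-115) + (19 + 4*10) = 15640 + (19 + 40) = 15640 + 59 = 15699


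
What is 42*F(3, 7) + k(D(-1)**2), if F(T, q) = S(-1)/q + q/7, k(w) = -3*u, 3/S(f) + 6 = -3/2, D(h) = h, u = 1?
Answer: 183/5 ≈ 36.600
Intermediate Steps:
S(f) = -2/5 (S(f) = 3/(-6 - 3/2) = 3/(-15/2) = 3*(-2/15) = -2/5)
k(w) = -3 (k(w) = -3*1 = -3)
F(T, q) = -2/(5*q) + q/7
42*F(3, 7) + k(D(-1)**2) = 42*(-2/5/7 + (1/7)*7) - 3 = 42*(-2/5*1/7 + 1) - 3 = 42*(-2/35 + 1) - 3 = 42*(33/35) - 3 = 198/5 - 3 = 183/5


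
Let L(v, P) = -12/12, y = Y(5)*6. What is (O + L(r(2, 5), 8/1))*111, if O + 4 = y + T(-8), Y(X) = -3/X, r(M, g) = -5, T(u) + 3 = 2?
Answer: -5328/5 ≈ -1065.6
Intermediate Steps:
T(u) = -1 (T(u) = -3 + 2 = -1)
y = -18/5 (y = -3/5*6 = -18/5 ≈ -3.6000)
L(v, P) = -1 (L(v, P) = -12*1/12 = -1)
O = -43/5 (O = -4 + (-18/5 - 1) = -4 - 23/5 = -43/5 ≈ -8.6000)
(O + L(r(2, 5), 8/1))*111 = (-43/5 - 1)*111 = -48/5*111 = -5328/5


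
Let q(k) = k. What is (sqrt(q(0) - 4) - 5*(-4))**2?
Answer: 396 + 80*I ≈ 396.0 + 80.0*I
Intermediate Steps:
(sqrt(q(0) - 4) - 5*(-4))**2 = (sqrt(0 - 4) - 5*(-4))**2 = (sqrt(-4) + 20)**2 = (2*I + 20)**2 = (20 + 2*I)**2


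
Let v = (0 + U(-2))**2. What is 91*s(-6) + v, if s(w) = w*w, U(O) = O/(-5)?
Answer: 81904/25 ≈ 3276.2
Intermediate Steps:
U(O) = -O/5 (U(O) = O*(-1/5) = -O/5)
v = 4/25 (v = (0 - 1/5*(-2))**2 = (0 + 2/5)**2 = (2/5)**2 = 4/25 ≈ 0.16000)
s(w) = w**2
91*s(-6) + v = 91*(-6)**2 + 4/25 = 91*36 + 4/25 = 3276 + 4/25 = 81904/25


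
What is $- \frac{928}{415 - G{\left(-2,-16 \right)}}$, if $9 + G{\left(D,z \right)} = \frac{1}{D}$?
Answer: $- \frac{1856}{849} \approx -2.1861$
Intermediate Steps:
$G{\left(D,z \right)} = -9 + \frac{1}{D}$
$- \frac{928}{415 - G{\left(-2,-16 \right)}} = - \frac{928}{415 - \left(-9 + \frac{1}{-2}\right)} = - \frac{928}{415 - \left(-9 - \frac{1}{2}\right)} = - \frac{928}{415 - - \frac{19}{2}} = - \frac{928}{415 + \frac{19}{2}} = - \frac{928}{\frac{849}{2}} = \left(-928\right) \frac{2}{849} = - \frac{1856}{849}$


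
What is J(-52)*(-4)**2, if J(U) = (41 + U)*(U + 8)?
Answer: 7744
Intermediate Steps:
J(U) = (8 + U)*(41 + U) (J(U) = (41 + U)*(8 + U) = (8 + U)*(41 + U))
J(-52)*(-4)**2 = (328 + (-52)**2 + 49*(-52))*(-4)**2 = (328 + 2704 - 2548)*16 = 484*16 = 7744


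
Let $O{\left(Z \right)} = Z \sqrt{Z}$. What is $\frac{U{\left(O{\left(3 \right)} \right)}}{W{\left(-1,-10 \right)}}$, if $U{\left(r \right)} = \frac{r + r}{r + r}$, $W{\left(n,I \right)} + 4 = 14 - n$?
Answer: $\frac{1}{11} \approx 0.090909$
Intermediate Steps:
$W{\left(n,I \right)} = 10 - n$ ($W{\left(n,I \right)} = -4 - \left(-14 + n\right) = 10 - n$)
$O{\left(Z \right)} = Z^{\frac{3}{2}}$
$U{\left(r \right)} = 1$ ($U{\left(r \right)} = \frac{2 r}{2 r} = 2 r \frac{1}{2 r} = 1$)
$\frac{U{\left(O{\left(3 \right)} \right)}}{W{\left(-1,-10 \right)}} = 1 \frac{1}{10 - -1} = 1 \frac{1}{10 + 1} = 1 \cdot \frac{1}{11} = \frac{1}{11}$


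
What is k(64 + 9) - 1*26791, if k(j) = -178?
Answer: -26969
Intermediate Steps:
k(64 + 9) - 1*26791 = -178 - 1*26791 = -178 - 26791 = -26969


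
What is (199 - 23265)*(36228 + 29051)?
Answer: -1505725414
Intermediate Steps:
(199 - 23265)*(36228 + 29051) = -23066*65279 = -1505725414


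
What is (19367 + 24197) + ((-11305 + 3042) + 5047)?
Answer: 40348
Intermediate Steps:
(19367 + 24197) + ((-11305 + 3042) + 5047) = 43564 + (-8263 + 5047) = 43564 - 3216 = 40348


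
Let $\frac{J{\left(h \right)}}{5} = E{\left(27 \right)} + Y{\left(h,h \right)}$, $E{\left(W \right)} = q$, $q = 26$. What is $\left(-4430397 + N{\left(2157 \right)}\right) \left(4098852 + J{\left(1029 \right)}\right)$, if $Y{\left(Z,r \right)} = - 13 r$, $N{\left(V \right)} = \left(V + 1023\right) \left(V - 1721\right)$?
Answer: $-12273368603949$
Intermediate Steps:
$N{\left(V \right)} = \left(-1721 + V\right) \left(1023 + V\right)$ ($N{\left(V \right)} = \left(1023 + V\right) \left(-1721 + V\right) = \left(-1721 + V\right) \left(1023 + V\right)$)
$E{\left(W \right)} = 26$
$J{\left(h \right)} = 130 - 65 h$ ($J{\left(h \right)} = 5 \left(26 - 13 h\right) = 130 - 65 h$)
$\left(-4430397 + N{\left(2157 \right)}\right) \left(4098852 + J{\left(1029 \right)}\right) = \left(-4430397 - \left(3266169 - 4652649\right)\right) \left(4098852 + \left(130 - 66885\right)\right) = \left(-4430397 - -1386480\right) \left(4098852 + \left(130 - 66885\right)\right) = \left(-4430397 + 1386480\right) \left(4098852 - 66755\right) = \left(-3043917\right) 4032097 = -12273368603949$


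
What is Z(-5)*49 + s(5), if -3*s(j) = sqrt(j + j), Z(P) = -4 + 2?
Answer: -98 - sqrt(10)/3 ≈ -99.054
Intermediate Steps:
Z(P) = -2
s(j) = -sqrt(2)*sqrt(j)/3 (s(j) = -sqrt(j + j)/3 = -sqrt(2)*sqrt(j)/3)
Z(-5)*49 + s(5) = -2*49 - sqrt(2)*sqrt(5)/3 = -98 - sqrt(10)/3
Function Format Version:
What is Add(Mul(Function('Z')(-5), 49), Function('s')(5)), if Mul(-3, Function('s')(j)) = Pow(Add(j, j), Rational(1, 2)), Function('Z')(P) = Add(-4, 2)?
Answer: Add(-98, Mul(Rational(-1, 3), Pow(10, Rational(1, 2)))) ≈ -99.054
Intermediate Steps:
Function('Z')(P) = -2
Function('s')(j) = Mul(Rational(-1, 3), Pow(2, Rational(1, 2)), Pow(j, Rational(1, 2))) (Function('s')(j) = Mul(Rational(-1, 3), Pow(Add(j, j), Rational(1, 2))) = Mul(Rational(-1, 3), Pow(Mul(2, j), Rational(1, 2))) = Mul(Rational(-1, 3), Mul(Pow(2, Rational(1, 2)), Pow(j, Rational(1, 2)))) = Mul(Rational(-1, 3), Pow(2, Rational(1, 2)), Pow(j, Rational(1, 2))))
Add(Mul(Function('Z')(-5), 49), Function('s')(5)) = Add(Mul(-2, 49), Mul(Rational(-1, 3), Pow(2, Rational(1, 2)), Pow(5, Rational(1, 2)))) = Add(-98, Mul(Rational(-1, 3), Pow(10, Rational(1, 2))))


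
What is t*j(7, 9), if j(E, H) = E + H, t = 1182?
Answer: 18912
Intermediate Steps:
t*j(7, 9) = 1182*(7 + 9) = 1182*16 = 18912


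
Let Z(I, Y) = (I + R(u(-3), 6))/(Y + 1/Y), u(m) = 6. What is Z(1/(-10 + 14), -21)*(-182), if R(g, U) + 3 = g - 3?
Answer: 147/68 ≈ 2.1618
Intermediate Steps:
R(g, U) = -6 + g (R(g, U) = -3 + (g - 3) = -3 + (-3 + g) = -6 + g)
Z(I, Y) = I/(Y + 1/Y) (Z(I, Y) = (I + (-6 + 6))/(Y + 1/Y) = (I + 0)/(Y + 1/Y) = I/(Y + 1/Y))
Z(1/(-10 + 14), -21)*(-182) = (-21/((-10 + 14)*(1 + (-21)²)))*(-182) = (-21/(4*(1 + 441)))*(-182) = ((¼)*(-21)/442)*(-182) = ((¼)*(-21)*(1/442))*(-182) = -21/1768*(-182) = 147/68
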